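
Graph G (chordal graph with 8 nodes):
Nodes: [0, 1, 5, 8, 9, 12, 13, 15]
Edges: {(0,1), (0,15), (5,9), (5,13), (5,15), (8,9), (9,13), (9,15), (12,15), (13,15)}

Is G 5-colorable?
Yes, G is 5-colorable

A valid 5-coloring: color 1: [1, 8, 15]; color 2: [0, 9, 12]; color 3: [13]; color 4: [5].
(χ(G) = 4 ≤ 5.)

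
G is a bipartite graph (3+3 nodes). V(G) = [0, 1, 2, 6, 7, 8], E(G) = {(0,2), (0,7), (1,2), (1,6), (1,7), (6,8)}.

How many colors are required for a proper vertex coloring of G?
χ(G) = 2

Clique number ω(G) = 2 (lower bound: χ ≥ ω).
The graph is bipartite (no odd cycle), so 2 colors suffice: χ(G) = 2.
A valid 2-coloring: color 1: [0, 1, 8]; color 2: [2, 6, 7].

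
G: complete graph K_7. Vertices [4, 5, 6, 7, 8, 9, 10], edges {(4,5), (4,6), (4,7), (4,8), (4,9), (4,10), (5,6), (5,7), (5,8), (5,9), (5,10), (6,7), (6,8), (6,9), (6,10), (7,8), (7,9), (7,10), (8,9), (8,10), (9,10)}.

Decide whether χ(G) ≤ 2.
The clique on vertices [4, 5, 6, 7, 8, 9, 10] has size 7 > 2, so it alone needs 7 colors.

No, G is not 2-colorable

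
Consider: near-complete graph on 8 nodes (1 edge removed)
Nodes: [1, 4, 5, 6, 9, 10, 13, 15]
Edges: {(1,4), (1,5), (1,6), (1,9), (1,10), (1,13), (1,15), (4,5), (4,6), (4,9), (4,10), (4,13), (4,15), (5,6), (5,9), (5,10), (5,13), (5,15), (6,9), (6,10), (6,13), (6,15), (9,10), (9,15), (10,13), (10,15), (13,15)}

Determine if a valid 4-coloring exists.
The clique on vertices [1, 4, 5, 6, 9, 10, 15] has size 7 > 4, so it alone needs 7 colors.

No, G is not 4-colorable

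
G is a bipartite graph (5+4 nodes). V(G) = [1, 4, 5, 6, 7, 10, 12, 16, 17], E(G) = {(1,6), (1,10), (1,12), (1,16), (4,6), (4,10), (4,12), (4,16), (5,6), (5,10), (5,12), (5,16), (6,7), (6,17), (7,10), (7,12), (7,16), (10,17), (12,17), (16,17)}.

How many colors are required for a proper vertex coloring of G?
Clique number ω(G) = 2 (lower bound: χ ≥ ω).
The graph is bipartite (no odd cycle), so 2 colors suffice: χ(G) = 2.
A valid 2-coloring: color 1: [6, 10, 12, 16]; color 2: [1, 4, 5, 7, 17].

χ(G) = 2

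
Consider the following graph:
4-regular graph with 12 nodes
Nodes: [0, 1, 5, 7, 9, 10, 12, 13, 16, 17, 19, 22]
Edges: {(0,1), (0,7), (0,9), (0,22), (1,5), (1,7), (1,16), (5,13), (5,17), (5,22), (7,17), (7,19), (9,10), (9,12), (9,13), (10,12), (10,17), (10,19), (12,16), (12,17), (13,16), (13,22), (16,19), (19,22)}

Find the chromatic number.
Clique number ω(G) = 3 (lower bound: χ ≥ ω).
The clique on [0, 1, 7] has size 3, forcing χ ≥ 3, and the coloring below uses 3 colors, so χ(G) = 3.
A valid 3-coloring: color 1: [5, 7, 10, 16]; color 2: [1, 9, 17, 22]; color 3: [0, 12, 13, 19].

χ(G) = 3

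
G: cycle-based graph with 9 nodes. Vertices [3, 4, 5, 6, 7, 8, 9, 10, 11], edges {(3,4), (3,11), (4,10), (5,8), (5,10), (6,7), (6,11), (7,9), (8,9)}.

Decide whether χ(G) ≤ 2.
No, G is not 2-colorable

Odd cycle [4, 3, 11, 6, 7, 9, 8, 5, 10] needs 3 colors (χ ≥ 3).
Hence χ(G) ≥ 3 > 2, so no proper 2-coloring exists.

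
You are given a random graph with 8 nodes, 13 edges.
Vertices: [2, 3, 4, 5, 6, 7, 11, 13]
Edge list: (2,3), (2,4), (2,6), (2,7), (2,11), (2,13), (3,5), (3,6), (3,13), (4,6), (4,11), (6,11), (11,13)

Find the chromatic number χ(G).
χ(G) = 4

Clique number ω(G) = 4 (lower bound: χ ≥ ω).
The clique on [2, 4, 6, 11] has size 4, forcing χ ≥ 4, and the coloring below uses 4 colors, so χ(G) = 4.
A valid 4-coloring: color 1: [2, 5]; color 2: [3, 7, 11]; color 3: [6, 13]; color 4: [4].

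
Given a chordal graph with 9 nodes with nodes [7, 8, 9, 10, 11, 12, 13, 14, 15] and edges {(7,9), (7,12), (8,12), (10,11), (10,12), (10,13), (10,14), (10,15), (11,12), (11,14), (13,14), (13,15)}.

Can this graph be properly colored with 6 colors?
Yes, G is 6-colorable

A valid 6-coloring: color 1: [7, 8, 10]; color 2: [9, 12, 14, 15]; color 3: [11, 13].
(χ(G) = 3 ≤ 6.)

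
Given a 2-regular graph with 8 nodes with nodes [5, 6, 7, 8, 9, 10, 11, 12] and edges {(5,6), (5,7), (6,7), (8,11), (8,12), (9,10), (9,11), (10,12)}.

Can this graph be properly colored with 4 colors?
Yes, G is 4-colorable

A valid 4-coloring: color 1: [7, 8, 9]; color 2: [6, 11, 12]; color 3: [5, 10].
(χ(G) = 3 ≤ 4.)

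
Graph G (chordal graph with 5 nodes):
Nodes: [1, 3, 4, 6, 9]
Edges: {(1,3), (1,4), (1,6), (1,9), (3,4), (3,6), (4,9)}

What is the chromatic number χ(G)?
χ(G) = 3

Clique number ω(G) = 3 (lower bound: χ ≥ ω).
The clique on [1, 4, 9] has size 3, forcing χ ≥ 3, and the coloring below uses 3 colors, so χ(G) = 3.
A valid 3-coloring: color 1: [1]; color 2: [3, 9]; color 3: [4, 6].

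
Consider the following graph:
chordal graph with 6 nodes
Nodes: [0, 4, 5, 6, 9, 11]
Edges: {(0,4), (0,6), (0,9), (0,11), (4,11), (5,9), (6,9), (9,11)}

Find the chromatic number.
Clique number ω(G) = 3 (lower bound: χ ≥ ω).
The clique on [0, 9, 11] has size 3, forcing χ ≥ 3, and the coloring below uses 3 colors, so χ(G) = 3.
A valid 3-coloring: color 1: [4, 9]; color 2: [0, 5]; color 3: [6, 11].

χ(G) = 3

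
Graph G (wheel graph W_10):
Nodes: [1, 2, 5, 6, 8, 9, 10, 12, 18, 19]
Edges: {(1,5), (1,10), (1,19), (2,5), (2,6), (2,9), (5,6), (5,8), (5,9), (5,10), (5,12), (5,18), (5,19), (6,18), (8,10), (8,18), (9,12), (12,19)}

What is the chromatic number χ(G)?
Clique number ω(G) = 3 (lower bound: χ ≥ ω).
Odd cycle [8, 10, 1, 19, 12, 9, 2, 6, 18] needs 3 colors (χ ≥ 3).
Vertex 5 is adjacent to every vertex of [1, 2, 6, 8, 9, 10, 12, 18, 19], which already need 3 colors among themselves, so 5 needs a new color (χ ≥ 4).
The coloring below uses 4 colors, so χ(G) = 4.
A valid 4-coloring: color 1: [5]; color 2: [1, 6, 8, 12]; color 3: [9, 10, 18, 19]; color 4: [2].

χ(G) = 4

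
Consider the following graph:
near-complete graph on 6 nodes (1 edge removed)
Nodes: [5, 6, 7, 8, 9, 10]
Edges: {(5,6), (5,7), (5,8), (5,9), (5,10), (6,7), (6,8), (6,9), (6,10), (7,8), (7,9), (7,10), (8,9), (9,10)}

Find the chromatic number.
χ(G) = 5

Clique number ω(G) = 5 (lower bound: χ ≥ ω).
The clique on [5, 6, 7, 8, 9] has size 5, forcing χ ≥ 5, and the coloring below uses 5 colors, so χ(G) = 5.
A valid 5-coloring: color 1: [6]; color 2: [7]; color 3: [9]; color 4: [5]; color 5: [8, 10].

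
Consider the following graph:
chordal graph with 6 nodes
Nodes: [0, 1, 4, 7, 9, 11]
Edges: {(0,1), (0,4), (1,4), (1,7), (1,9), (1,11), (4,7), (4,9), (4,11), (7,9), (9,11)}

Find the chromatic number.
χ(G) = 4

Clique number ω(G) = 4 (lower bound: χ ≥ ω).
The clique on [1, 4, 9, 11] has size 4, forcing χ ≥ 4, and the coloring below uses 4 colors, so χ(G) = 4.
A valid 4-coloring: color 1: [1]; color 2: [4]; color 3: [0, 9]; color 4: [7, 11].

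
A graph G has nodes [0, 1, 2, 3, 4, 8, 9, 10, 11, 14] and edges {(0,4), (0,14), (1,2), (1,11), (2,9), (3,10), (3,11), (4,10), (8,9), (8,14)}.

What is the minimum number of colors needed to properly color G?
χ(G) = 2

Clique number ω(G) = 2 (lower bound: χ ≥ ω).
The graph is bipartite (no odd cycle), so 2 colors suffice: χ(G) = 2.
A valid 2-coloring: color 1: [0, 2, 8, 10, 11]; color 2: [1, 3, 4, 9, 14].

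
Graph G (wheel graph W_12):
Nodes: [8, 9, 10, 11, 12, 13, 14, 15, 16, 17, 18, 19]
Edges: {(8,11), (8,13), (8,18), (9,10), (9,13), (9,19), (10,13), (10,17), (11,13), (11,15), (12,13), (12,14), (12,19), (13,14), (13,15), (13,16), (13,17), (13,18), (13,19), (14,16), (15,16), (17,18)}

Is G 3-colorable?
No, G is not 3-colorable

Odd cycle [12, 19, 9, 10, 17, 18, 8, 11, 15, 16, 14] needs 3 colors (χ ≥ 3).
Vertex 13 is adjacent to every vertex of [8, 9, 10, 11, 12, 14, 15, 16, 17, 18, 19], which already need 3 colors among themselves, so 13 needs a new color (χ ≥ 4).
Hence χ(G) ≥ 4 > 3, so no proper 3-coloring exists.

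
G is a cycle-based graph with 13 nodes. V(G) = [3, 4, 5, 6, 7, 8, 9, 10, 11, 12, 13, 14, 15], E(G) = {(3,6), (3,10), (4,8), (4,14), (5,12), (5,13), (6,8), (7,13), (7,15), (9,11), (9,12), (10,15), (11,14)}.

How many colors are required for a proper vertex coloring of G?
Clique number ω(G) = 2 (lower bound: χ ≥ ω).
Odd cycle [10, 3, 6, 8, 4, 14, 11, 9, 12, 5, 13, 7, 15] needs 3 colors (χ ≥ 3).
The coloring below uses 3 colors, so χ(G) = 3.
A valid 3-coloring: color 1: [4, 6, 7, 10, 11, 12]; color 2: [3, 5, 8, 9, 14, 15]; color 3: [13].

χ(G) = 3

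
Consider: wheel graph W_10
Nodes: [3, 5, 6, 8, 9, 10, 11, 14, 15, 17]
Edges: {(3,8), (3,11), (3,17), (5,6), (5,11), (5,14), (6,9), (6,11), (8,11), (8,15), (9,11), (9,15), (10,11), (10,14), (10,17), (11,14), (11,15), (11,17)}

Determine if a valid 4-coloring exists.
A valid 4-coloring: color 1: [11]; color 2: [6, 14, 15, 17]; color 3: [3, 5, 9, 10]; color 4: [8].
(χ(G) = 4 ≤ 4.)

Yes, G is 4-colorable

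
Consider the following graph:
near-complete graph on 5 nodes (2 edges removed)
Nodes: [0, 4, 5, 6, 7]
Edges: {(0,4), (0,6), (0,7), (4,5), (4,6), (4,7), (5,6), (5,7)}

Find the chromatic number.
χ(G) = 3

Clique number ω(G) = 3 (lower bound: χ ≥ ω).
The clique on [0, 4, 6] has size 3, forcing χ ≥ 3, and the coloring below uses 3 colors, so χ(G) = 3.
A valid 3-coloring: color 1: [4]; color 2: [0, 5]; color 3: [6, 7].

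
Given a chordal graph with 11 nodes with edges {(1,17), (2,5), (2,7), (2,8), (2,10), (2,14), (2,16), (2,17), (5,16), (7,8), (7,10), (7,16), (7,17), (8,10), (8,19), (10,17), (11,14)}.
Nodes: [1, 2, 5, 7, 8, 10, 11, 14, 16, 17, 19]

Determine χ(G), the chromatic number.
χ(G) = 4

Clique number ω(G) = 4 (lower bound: χ ≥ ω).
The clique on [2, 7, 8, 10] has size 4, forcing χ ≥ 4, and the coloring below uses 4 colors, so χ(G) = 4.
A valid 4-coloring: color 1: [1, 2, 11, 19]; color 2: [5, 7, 14]; color 3: [8, 16, 17]; color 4: [10].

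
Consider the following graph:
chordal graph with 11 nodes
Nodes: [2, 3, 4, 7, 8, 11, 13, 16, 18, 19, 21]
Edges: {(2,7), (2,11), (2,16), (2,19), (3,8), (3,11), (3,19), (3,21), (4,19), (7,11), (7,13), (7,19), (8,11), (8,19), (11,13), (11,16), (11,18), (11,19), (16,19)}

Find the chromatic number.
χ(G) = 4

Clique number ω(G) = 4 (lower bound: χ ≥ ω).
The clique on [3, 8, 11, 19] has size 4, forcing χ ≥ 4, and the coloring below uses 4 colors, so χ(G) = 4.
A valid 4-coloring: color 1: [4, 11, 21]; color 2: [13, 18, 19]; color 3: [2, 3]; color 4: [7, 8, 16].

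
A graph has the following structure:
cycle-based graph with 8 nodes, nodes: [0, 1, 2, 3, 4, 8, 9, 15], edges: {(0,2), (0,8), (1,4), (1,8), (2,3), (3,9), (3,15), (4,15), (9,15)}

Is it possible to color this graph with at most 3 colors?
A valid 3-coloring: color 1: [0, 1, 3]; color 2: [2, 8, 15]; color 3: [4, 9].
(χ(G) = 3 ≤ 3.)

Yes, G is 3-colorable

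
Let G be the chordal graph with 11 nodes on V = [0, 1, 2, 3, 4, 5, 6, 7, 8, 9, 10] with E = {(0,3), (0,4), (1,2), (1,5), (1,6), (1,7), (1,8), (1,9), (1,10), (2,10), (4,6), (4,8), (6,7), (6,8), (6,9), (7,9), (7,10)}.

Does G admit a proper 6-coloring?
A valid 6-coloring: color 1: [1, 3, 4]; color 2: [0, 5, 6, 10]; color 3: [2, 7, 8]; color 4: [9].
(χ(G) = 4 ≤ 6.)

Yes, G is 6-colorable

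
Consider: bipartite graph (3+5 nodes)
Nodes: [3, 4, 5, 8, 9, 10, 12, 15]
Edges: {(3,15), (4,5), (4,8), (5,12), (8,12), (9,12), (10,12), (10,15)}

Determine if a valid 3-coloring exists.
Yes, G is 3-colorable

A valid 3-coloring: color 1: [4, 12, 15]; color 2: [3, 5, 8, 9, 10].
(χ(G) = 2 ≤ 3.)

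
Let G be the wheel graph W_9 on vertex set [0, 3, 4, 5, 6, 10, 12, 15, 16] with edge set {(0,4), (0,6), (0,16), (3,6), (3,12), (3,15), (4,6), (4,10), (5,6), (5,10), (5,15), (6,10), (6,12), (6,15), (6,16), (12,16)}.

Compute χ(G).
Clique number ω(G) = 3 (lower bound: χ ≥ ω).
The clique on [0, 6, 16] has size 3, forcing χ ≥ 3, and the coloring below uses 3 colors, so χ(G) = 3.
A valid 3-coloring: color 1: [6]; color 2: [0, 10, 12, 15]; color 3: [3, 4, 5, 16].

χ(G) = 3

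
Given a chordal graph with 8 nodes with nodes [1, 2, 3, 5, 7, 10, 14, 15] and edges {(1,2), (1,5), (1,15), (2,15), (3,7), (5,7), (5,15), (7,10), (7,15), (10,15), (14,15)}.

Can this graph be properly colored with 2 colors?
The clique on vertices [1, 2, 15] has size 3 > 2, so it alone needs 3 colors.

No, G is not 2-colorable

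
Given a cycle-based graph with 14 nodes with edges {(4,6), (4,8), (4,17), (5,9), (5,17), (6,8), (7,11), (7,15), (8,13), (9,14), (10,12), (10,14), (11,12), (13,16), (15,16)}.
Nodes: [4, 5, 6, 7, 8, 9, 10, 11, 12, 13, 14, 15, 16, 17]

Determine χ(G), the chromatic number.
χ(G) = 3

Clique number ω(G) = 3 (lower bound: χ ≥ ω).
The clique on [4, 6, 8] has size 3, forcing χ ≥ 3, and the coloring below uses 3 colors, so χ(G) = 3.
A valid 3-coloring: color 1: [7, 8, 9, 12, 16, 17]; color 2: [4, 5, 10, 11, 13, 15]; color 3: [6, 14].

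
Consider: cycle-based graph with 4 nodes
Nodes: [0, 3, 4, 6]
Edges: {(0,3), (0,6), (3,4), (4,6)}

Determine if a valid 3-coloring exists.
A valid 3-coloring: color 1: [0, 4]; color 2: [3, 6].
(χ(G) = 2 ≤ 3.)

Yes, G is 3-colorable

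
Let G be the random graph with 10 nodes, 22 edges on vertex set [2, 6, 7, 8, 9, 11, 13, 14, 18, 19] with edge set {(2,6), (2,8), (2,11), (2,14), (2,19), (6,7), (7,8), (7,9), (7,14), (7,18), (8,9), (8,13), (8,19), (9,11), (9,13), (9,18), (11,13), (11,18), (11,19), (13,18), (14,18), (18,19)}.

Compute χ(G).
Clique number ω(G) = 4 (lower bound: χ ≥ ω).
The clique on [9, 11, 13, 18] has size 4, forcing χ ≥ 4, and the coloring below uses 4 colors, so χ(G) = 4.
A valid 4-coloring: color 1: [6, 8, 18]; color 2: [7, 11]; color 3: [2, 9]; color 4: [13, 14, 19].

χ(G) = 4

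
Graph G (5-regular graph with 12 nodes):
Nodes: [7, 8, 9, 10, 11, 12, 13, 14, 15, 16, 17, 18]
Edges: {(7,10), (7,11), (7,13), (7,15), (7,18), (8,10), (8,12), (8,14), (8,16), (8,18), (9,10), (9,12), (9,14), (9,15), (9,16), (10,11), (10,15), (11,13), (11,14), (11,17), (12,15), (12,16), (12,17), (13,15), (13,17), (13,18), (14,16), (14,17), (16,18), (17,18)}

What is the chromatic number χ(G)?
χ(G) = 4

Clique number ω(G) = 3 (lower bound: χ ≥ ω).
Suppose a proper 3-coloring c exists. The clique [7, 10, 11] takes 3 distinct colors; by symmetry let c(7) = 1, c(10) = 2, c(11) = 3.
- Vertex 13: neighbors [7, 11] already have colors [1, 3] ⇒ c(13) = 2.
- Vertex 17: neighbors [13, 11] already have colors [2, 3] ⇒ c(17) = 1.
- Vertex 14: neighbors [17, 11] already have colors [1, 3] ⇒ c(14) = 2.
- Vertex 15: neighbors [7, 10] already have colors [1, 2] ⇒ c(15) = 3.
- Vertex 12: neighbors [17, 15] already have colors [1, 3] ⇒ c(12) = 2.
- Vertex 18: neighbors [7, 13] already have colors [1, 2] ⇒ c(18) = 3.
- Vertex 16: neighbors [12, 18] already have colors [2, 3] ⇒ c(16) = 1.
- Vertex 8: neighbors [16, 10, 18] already have colors [1, 2, 3] — all 3 colors blocked. Contradiction.
The forced assignments end in a contradiction, so G has no proper 3-coloring (χ ≥ 4).
The coloring below uses 4 colors, so χ(G) = 4.
A valid 4-coloring: color 1: [10, 12, 13, 14]; color 2: [7, 16, 17]; color 3: [11, 15, 18]; color 4: [8, 9].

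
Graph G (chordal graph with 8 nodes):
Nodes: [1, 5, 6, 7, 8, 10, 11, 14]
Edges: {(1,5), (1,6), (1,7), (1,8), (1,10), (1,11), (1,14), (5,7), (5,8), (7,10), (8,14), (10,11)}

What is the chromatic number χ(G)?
Clique number ω(G) = 3 (lower bound: χ ≥ ω).
The clique on [1, 5, 8] has size 3, forcing χ ≥ 3, and the coloring below uses 3 colors, so χ(G) = 3.
A valid 3-coloring: color 1: [1]; color 2: [5, 6, 10, 14]; color 3: [7, 8, 11].

χ(G) = 3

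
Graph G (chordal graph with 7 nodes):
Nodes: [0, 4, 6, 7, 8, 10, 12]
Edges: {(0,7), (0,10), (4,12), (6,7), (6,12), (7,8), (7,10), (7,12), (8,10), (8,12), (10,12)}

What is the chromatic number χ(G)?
χ(G) = 4

Clique number ω(G) = 4 (lower bound: χ ≥ ω).
The clique on [7, 8, 10, 12] has size 4, forcing χ ≥ 4, and the coloring below uses 4 colors, so χ(G) = 4.
A valid 4-coloring: color 1: [4, 7]; color 2: [0, 12]; color 3: [6, 10]; color 4: [8].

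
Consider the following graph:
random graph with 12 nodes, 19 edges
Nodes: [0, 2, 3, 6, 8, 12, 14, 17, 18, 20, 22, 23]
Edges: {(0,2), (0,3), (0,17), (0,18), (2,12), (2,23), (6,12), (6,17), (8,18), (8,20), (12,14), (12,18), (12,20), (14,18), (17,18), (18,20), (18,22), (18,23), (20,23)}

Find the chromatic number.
Clique number ω(G) = 3 (lower bound: χ ≥ ω).
The clique on [0, 17, 18] has size 3, forcing χ ≥ 3, and the coloring below uses 3 colors, so χ(G) = 3.
A valid 3-coloring: color 1: [2, 3, 6, 18]; color 2: [0, 8, 12, 22, 23]; color 3: [14, 17, 20].

χ(G) = 3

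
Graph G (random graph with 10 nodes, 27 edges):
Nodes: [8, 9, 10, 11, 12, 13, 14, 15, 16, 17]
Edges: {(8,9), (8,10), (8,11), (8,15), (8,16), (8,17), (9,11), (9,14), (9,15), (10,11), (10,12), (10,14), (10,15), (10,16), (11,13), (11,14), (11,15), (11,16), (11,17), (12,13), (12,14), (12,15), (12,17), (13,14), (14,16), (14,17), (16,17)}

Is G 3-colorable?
No, G is not 3-colorable

The clique on vertices [8, 9, 11, 15] has size 4 > 3, so it alone needs 4 colors.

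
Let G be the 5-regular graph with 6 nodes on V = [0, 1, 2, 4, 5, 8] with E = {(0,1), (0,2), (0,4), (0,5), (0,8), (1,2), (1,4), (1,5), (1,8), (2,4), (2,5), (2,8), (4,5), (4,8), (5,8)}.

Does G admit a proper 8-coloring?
A valid 8-coloring: color 1: [5]; color 2: [4]; color 3: [2]; color 4: [0]; color 5: [1]; color 6: [8].
(χ(G) = 6 ≤ 8.)

Yes, G is 8-colorable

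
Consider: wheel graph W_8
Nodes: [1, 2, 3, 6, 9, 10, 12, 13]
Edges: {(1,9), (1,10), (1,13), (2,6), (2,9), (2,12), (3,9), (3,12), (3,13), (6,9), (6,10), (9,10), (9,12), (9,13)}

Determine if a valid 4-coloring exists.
Yes, G is 4-colorable

A valid 4-coloring: color 1: [9]; color 2: [6, 12, 13]; color 3: [1, 2, 3]; color 4: [10].
(χ(G) = 4 ≤ 4.)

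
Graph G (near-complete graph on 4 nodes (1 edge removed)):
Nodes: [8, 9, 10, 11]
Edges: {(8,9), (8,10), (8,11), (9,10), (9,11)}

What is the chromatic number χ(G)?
Clique number ω(G) = 3 (lower bound: χ ≥ ω).
The clique on [8, 9, 10] has size 3, forcing χ ≥ 3, and the coloring below uses 3 colors, so χ(G) = 3.
A valid 3-coloring: color 1: [9]; color 2: [8]; color 3: [10, 11].

χ(G) = 3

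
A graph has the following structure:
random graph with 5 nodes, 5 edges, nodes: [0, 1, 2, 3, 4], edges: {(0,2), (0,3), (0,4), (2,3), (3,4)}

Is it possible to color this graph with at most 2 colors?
The clique on vertices [0, 2, 3] has size 3 > 2, so it alone needs 3 colors.

No, G is not 2-colorable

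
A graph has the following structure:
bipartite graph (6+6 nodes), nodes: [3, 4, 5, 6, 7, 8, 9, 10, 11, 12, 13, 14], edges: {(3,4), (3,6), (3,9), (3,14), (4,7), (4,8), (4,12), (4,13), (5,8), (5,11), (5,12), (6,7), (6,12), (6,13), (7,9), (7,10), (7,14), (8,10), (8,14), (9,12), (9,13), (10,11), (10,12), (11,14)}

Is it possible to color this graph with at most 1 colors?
No, G is not 1-colorable

Edge (3,4) forces its endpoints to differ, so 1 color is not enough.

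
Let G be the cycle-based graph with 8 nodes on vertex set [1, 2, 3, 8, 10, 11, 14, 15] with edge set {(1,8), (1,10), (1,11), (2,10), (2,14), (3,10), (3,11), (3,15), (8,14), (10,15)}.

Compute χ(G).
χ(G) = 3

Clique number ω(G) = 3 (lower bound: χ ≥ ω).
The clique on [3, 10, 15] has size 3, forcing χ ≥ 3, and the coloring below uses 3 colors, so χ(G) = 3.
A valid 3-coloring: color 1: [8, 10, 11]; color 2: [1, 3, 14]; color 3: [2, 15].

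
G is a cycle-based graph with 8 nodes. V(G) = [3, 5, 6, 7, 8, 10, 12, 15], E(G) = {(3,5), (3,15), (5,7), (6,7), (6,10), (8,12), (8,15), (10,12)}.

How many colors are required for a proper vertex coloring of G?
Clique number ω(G) = 2 (lower bound: χ ≥ ω).
The graph is bipartite (no odd cycle), so 2 colors suffice: χ(G) = 2.
A valid 2-coloring: color 1: [5, 6, 12, 15]; color 2: [3, 7, 8, 10].

χ(G) = 2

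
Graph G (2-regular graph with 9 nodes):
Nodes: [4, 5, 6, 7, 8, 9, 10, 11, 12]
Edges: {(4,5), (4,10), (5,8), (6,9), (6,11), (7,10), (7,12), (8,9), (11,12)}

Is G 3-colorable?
Yes, G is 3-colorable

A valid 3-coloring: color 1: [5, 9, 10, 12]; color 2: [4, 6, 7, 8]; color 3: [11].
(χ(G) = 3 ≤ 3.)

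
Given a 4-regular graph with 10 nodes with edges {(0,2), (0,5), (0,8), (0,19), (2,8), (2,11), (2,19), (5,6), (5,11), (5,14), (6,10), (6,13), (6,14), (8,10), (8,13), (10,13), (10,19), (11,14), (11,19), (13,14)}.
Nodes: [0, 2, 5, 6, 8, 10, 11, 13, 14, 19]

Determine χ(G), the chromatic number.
χ(G) = 4

Clique number ω(G) = 3 (lower bound: χ ≥ ω).
Suppose a proper 3-coloring c exists. The clique [0, 2, 8] takes 3 distinct colors; by symmetry let c(0) = 1, c(2) = 2, c(8) = 3.
- Vertex 19: neighbors [0, 2] already have colors [1, 2] ⇒ c(19) = 3.
- Vertex 11: neighbors [2, 19] already have colors [2, 3] ⇒ c(11) = 1.
- Vertex 13: neighbors [8] already have colors [3]; try each remaining color.
- Case c(13) = 1:
  - Vertex 10: neighbors [13, 8] already have colors [1, 3] ⇒ c(10) = 2.
  - Vertex 6: neighbors [13, 10] already have colors [1, 2] ⇒ c(6) = 3.
  - Vertex 5: neighbors [0, 6] already have colors [1, 3] ⇒ c(5) = 2.
  - Vertex 14: neighbors [11, 5, 6] already have colors [1, 2, 3] — all 3 colors blocked. Contradiction.
- Case c(13) = 2:
  - Vertex 14: neighbors [11, 13] already have colors [1, 2] ⇒ c(14) = 3.
  - Vertex 6: neighbors [13, 14] already have colors [2, 3] ⇒ c(6) = 1.
  - Vertex 10: neighbors [6, 13, 8] already have colors [1, 2, 3] — all 3 colors blocked. Contradiction.
Every case ends in a contradiction, so G has no proper 3-coloring (χ ≥ 4).
The coloring below uses 4 colors, so χ(G) = 4.
A valid 4-coloring: color 1: [2, 5, 13]; color 2: [8, 14, 19]; color 3: [0, 6, 11]; color 4: [10].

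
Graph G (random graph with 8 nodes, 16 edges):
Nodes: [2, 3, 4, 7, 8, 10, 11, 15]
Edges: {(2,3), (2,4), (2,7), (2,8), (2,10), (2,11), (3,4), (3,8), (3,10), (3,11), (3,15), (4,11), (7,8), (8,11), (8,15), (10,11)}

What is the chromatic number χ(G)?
Clique number ω(G) = 4 (lower bound: χ ≥ ω).
The clique on [2, 3, 8, 11] has size 4, forcing χ ≥ 4, and the coloring below uses 4 colors, so χ(G) = 4.
A valid 4-coloring: color 1: [2, 15]; color 2: [3, 7]; color 3: [11]; color 4: [4, 8, 10].

χ(G) = 4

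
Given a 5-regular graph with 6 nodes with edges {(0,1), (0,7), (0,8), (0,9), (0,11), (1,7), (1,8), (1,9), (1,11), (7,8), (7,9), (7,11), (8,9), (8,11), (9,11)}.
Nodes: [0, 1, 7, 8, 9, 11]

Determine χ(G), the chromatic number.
Clique number ω(G) = 6 (lower bound: χ ≥ ω).
The clique on [0, 1, 7, 8, 9, 11] has size 6, forcing χ ≥ 6, and the coloring below uses 6 colors, so χ(G) = 6.
A valid 6-coloring: color 1: [8]; color 2: [0]; color 3: [7]; color 4: [9]; color 5: [1]; color 6: [11].

χ(G) = 6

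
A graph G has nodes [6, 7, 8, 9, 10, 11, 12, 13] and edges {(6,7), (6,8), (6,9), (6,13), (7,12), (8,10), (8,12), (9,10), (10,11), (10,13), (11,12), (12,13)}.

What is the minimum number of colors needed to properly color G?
χ(G) = 2

Clique number ω(G) = 2 (lower bound: χ ≥ ω).
The graph is bipartite (no odd cycle), so 2 colors suffice: χ(G) = 2.
A valid 2-coloring: color 1: [6, 10, 12]; color 2: [7, 8, 9, 11, 13].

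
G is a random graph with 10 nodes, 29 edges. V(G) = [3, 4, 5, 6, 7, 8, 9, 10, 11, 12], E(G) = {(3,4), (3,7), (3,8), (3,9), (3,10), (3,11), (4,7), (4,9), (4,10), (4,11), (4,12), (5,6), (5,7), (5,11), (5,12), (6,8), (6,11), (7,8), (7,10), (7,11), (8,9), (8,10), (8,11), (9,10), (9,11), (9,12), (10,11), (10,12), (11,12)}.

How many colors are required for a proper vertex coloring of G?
χ(G) = 5

Clique number ω(G) = 5 (lower bound: χ ≥ ω).
The clique on [3, 8, 9, 10, 11] has size 5, forcing χ ≥ 5, and the coloring below uses 5 colors, so χ(G) = 5.
A valid 5-coloring: color 1: [11]; color 2: [5, 10]; color 3: [3, 6, 12]; color 4: [7, 9]; color 5: [4, 8].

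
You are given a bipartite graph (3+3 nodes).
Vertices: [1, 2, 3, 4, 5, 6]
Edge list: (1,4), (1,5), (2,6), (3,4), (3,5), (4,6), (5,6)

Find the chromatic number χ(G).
Clique number ω(G) = 2 (lower bound: χ ≥ ω).
The graph is bipartite (no odd cycle), so 2 colors suffice: χ(G) = 2.
A valid 2-coloring: color 1: [1, 3, 6]; color 2: [2, 4, 5].

χ(G) = 2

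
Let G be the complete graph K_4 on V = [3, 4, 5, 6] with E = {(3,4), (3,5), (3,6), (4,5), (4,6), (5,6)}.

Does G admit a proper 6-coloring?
A valid 6-coloring: color 1: [5]; color 2: [6]; color 3: [4]; color 4: [3].
(χ(G) = 4 ≤ 6.)

Yes, G is 6-colorable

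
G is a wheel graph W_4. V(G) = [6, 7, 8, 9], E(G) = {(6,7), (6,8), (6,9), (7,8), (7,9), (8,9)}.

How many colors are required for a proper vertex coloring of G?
Clique number ω(G) = 4 (lower bound: χ ≥ ω).
The clique on [6, 7, 8, 9] has size 4, forcing χ ≥ 4, and the coloring below uses 4 colors, so χ(G) = 4.
A valid 4-coloring: color 1: [8]; color 2: [9]; color 3: [7]; color 4: [6].

χ(G) = 4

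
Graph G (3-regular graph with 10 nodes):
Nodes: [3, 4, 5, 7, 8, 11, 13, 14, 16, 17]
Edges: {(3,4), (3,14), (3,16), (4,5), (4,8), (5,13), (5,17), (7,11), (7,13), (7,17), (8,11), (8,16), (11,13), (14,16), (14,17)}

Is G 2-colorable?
The clique on vertices [3, 14, 16] has size 3 > 2, so it alone needs 3 colors.

No, G is not 2-colorable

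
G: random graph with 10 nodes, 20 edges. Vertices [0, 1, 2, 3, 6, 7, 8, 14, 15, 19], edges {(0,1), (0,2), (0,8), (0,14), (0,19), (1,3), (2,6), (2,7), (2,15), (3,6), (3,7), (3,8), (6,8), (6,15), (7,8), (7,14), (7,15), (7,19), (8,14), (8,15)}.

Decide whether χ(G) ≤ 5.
A valid 5-coloring: color 1: [0, 6, 7]; color 2: [1, 2, 8, 19]; color 3: [3, 14, 15].
(χ(G) = 3 ≤ 5.)

Yes, G is 5-colorable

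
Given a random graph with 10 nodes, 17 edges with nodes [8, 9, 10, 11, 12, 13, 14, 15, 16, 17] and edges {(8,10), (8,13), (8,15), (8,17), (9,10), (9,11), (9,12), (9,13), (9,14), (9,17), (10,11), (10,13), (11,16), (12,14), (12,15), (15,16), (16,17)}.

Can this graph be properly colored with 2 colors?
No, G is not 2-colorable

The clique on vertices [8, 10, 13] has size 3 > 2, so it alone needs 3 colors.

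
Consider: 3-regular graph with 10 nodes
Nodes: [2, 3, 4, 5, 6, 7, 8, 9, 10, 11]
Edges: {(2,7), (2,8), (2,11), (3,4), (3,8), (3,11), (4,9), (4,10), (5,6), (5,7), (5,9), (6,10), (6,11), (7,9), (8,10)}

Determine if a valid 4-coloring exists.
A valid 4-coloring: color 1: [2, 3, 9, 10]; color 2: [4, 5, 8, 11]; color 3: [6, 7].
(χ(G) = 3 ≤ 4.)

Yes, G is 4-colorable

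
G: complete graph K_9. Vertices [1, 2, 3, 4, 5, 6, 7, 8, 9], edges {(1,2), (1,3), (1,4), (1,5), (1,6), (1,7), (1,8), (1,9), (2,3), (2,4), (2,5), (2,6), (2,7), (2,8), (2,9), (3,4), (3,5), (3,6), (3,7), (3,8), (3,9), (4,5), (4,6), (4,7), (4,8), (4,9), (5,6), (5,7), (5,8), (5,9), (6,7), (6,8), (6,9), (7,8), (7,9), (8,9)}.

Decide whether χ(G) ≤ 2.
The clique on vertices [1, 2, 3, 4, 5, 6, 7, 8, 9] has size 9 > 2, so it alone needs 9 colors.

No, G is not 2-colorable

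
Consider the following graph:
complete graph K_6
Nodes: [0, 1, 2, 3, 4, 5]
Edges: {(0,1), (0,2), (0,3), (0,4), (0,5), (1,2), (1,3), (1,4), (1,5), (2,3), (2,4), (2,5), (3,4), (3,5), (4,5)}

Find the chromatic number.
χ(G) = 6

Clique number ω(G) = 6 (lower bound: χ ≥ ω).
The clique on [0, 1, 2, 3, 4, 5] has size 6, forcing χ ≥ 6, and the coloring below uses 6 colors, so χ(G) = 6.
A valid 6-coloring: color 1: [3]; color 2: [4]; color 3: [0]; color 4: [2]; color 5: [1]; color 6: [5].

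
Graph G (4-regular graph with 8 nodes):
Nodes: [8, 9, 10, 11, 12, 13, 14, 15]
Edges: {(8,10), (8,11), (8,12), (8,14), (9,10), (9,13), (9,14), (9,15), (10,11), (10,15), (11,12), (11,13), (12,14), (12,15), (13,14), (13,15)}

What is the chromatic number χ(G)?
Clique number ω(G) = 3 (lower bound: χ ≥ ω).
The clique on [8, 10, 11] has size 3, forcing χ ≥ 3, and the coloring below uses 3 colors, so χ(G) = 3.
A valid 3-coloring: color 1: [11, 14, 15]; color 2: [10, 12, 13]; color 3: [8, 9].

χ(G) = 3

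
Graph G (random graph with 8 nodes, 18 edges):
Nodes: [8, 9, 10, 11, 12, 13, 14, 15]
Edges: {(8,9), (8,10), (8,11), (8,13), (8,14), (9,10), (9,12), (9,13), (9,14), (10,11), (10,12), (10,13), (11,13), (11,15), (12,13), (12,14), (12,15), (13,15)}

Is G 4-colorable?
A valid 4-coloring: color 1: [13, 14]; color 2: [8, 12]; color 3: [9, 11]; color 4: [10, 15].
(χ(G) = 4 ≤ 4.)

Yes, G is 4-colorable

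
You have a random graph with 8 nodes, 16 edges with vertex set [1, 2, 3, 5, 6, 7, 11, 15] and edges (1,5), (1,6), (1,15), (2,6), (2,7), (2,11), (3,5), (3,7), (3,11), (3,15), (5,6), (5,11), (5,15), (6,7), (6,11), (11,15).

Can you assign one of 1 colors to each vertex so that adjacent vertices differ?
The clique on vertices [3, 5, 11, 15] has size 4 > 1, so it alone needs 4 colors.

No, G is not 1-colorable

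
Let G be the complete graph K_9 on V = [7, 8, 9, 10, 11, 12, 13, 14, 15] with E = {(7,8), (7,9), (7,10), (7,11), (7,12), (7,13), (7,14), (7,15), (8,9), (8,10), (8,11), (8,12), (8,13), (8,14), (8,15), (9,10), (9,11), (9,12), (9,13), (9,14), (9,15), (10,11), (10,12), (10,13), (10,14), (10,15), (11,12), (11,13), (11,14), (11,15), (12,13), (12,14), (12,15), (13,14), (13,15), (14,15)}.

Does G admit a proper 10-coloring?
Yes, G is 10-colorable

A valid 10-coloring: color 1: [15]; color 2: [9]; color 3: [13]; color 4: [7]; color 5: [8]; color 6: [14]; color 7: [11]; color 8: [10]; color 9: [12].
(χ(G) = 9 ≤ 10.)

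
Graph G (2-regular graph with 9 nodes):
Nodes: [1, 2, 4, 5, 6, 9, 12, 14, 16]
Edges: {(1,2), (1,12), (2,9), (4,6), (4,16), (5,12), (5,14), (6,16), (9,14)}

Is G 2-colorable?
No, G is not 2-colorable

The clique on vertices [4, 6, 16] has size 3 > 2, so it alone needs 3 colors.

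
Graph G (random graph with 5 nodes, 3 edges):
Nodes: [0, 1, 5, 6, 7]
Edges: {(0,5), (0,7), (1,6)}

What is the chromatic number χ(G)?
χ(G) = 2

Clique number ω(G) = 2 (lower bound: χ ≥ ω).
The graph is bipartite (no odd cycle), so 2 colors suffice: χ(G) = 2.
A valid 2-coloring: color 1: [0, 1]; color 2: [5, 6, 7].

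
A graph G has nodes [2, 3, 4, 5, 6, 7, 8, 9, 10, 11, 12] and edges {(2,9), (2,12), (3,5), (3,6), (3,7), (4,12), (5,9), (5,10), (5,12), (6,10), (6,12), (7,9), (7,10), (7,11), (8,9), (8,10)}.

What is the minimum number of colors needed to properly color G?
χ(G) = 2

Clique number ω(G) = 2 (lower bound: χ ≥ ω).
The graph is bipartite (no odd cycle), so 2 colors suffice: χ(G) = 2.
A valid 2-coloring: color 1: [2, 4, 5, 6, 7, 8]; color 2: [3, 9, 10, 11, 12].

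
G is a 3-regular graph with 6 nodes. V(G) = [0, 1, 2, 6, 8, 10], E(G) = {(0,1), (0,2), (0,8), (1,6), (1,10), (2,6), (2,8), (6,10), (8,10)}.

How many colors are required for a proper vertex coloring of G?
Clique number ω(G) = 3 (lower bound: χ ≥ ω).
The clique on [0, 2, 8] has size 3, forcing χ ≥ 3, and the coloring below uses 3 colors, so χ(G) = 3.
A valid 3-coloring: color 1: [0, 6]; color 2: [1, 8]; color 3: [2, 10].

χ(G) = 3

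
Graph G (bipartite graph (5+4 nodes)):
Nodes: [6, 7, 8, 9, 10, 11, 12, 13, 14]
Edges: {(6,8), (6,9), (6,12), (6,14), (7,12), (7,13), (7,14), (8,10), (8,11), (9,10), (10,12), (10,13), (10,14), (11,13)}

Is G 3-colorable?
Yes, G is 3-colorable

A valid 3-coloring: color 1: [6, 7, 10, 11]; color 2: [8, 9, 12, 13, 14].
(χ(G) = 2 ≤ 3.)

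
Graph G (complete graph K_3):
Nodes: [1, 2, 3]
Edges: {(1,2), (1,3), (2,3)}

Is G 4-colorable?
Yes, G is 4-colorable

A valid 4-coloring: color 1: [2]; color 2: [1]; color 3: [3].
(χ(G) = 3 ≤ 4.)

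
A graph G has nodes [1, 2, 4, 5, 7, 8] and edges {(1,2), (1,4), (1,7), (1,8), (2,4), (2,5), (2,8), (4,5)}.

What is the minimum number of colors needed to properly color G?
χ(G) = 3

Clique number ω(G) = 3 (lower bound: χ ≥ ω).
The clique on [1, 2, 8] has size 3, forcing χ ≥ 3, and the coloring below uses 3 colors, so χ(G) = 3.
A valid 3-coloring: color 1: [2, 7]; color 2: [1, 5]; color 3: [4, 8].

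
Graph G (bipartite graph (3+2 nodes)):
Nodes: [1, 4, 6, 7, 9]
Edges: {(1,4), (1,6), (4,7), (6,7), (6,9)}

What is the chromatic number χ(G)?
Clique number ω(G) = 2 (lower bound: χ ≥ ω).
The graph is bipartite (no odd cycle), so 2 colors suffice: χ(G) = 2.
A valid 2-coloring: color 1: [4, 6]; color 2: [1, 7, 9].

χ(G) = 2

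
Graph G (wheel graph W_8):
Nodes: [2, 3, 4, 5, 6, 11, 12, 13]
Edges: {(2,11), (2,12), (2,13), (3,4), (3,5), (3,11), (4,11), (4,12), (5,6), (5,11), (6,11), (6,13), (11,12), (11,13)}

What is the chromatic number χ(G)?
Clique number ω(G) = 3 (lower bound: χ ≥ ω).
Odd cycle [3, 5, 6, 13, 2, 12, 4] needs 3 colors (χ ≥ 3).
Vertex 11 is adjacent to every vertex of [2, 3, 4, 5, 6, 12, 13], which already need 3 colors among themselves, so 11 needs a new color (χ ≥ 4).
The coloring below uses 4 colors, so χ(G) = 4.
A valid 4-coloring: color 1: [11]; color 2: [3, 6, 12]; color 3: [4, 5, 13]; color 4: [2].

χ(G) = 4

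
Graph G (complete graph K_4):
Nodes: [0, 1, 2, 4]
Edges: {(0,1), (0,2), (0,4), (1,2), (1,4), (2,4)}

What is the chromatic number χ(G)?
χ(G) = 4

Clique number ω(G) = 4 (lower bound: χ ≥ ω).
The clique on [0, 1, 2, 4] has size 4, forcing χ ≥ 4, and the coloring below uses 4 colors, so χ(G) = 4.
A valid 4-coloring: color 1: [1]; color 2: [4]; color 3: [2]; color 4: [0].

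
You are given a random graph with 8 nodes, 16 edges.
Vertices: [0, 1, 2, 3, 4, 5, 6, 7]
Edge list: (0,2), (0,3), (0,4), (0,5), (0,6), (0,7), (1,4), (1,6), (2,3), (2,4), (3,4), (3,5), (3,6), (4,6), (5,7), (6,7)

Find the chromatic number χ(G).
χ(G) = 4

Clique number ω(G) = 4 (lower bound: χ ≥ ω).
The clique on [0, 2, 3, 4] has size 4, forcing χ ≥ 4, and the coloring below uses 4 colors, so χ(G) = 4.
A valid 4-coloring: color 1: [0, 1]; color 2: [3, 7]; color 3: [2, 5, 6]; color 4: [4].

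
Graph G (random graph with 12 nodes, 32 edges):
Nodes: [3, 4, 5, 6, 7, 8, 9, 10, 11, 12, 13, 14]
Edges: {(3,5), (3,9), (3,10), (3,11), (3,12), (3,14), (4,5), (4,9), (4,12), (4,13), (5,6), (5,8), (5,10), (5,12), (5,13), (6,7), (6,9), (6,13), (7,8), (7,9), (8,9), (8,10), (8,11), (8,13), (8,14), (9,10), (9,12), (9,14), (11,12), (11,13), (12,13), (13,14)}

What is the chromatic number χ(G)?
χ(G) = 4

Clique number ω(G) = 4 (lower bound: χ ≥ ω).
The clique on [4, 5, 12, 13] has size 4, forcing χ ≥ 4, and the coloring below uses 4 colors, so χ(G) = 4.
A valid 4-coloring: color 1: [5, 9, 11]; color 2: [3, 4, 6, 8]; color 3: [7, 10, 13]; color 4: [12, 14].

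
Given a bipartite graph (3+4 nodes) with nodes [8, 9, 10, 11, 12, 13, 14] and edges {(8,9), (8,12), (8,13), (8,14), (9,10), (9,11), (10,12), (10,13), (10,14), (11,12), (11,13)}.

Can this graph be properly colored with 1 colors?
No, G is not 1-colorable

Edge (8,9) forces its endpoints to differ, so 1 color is not enough.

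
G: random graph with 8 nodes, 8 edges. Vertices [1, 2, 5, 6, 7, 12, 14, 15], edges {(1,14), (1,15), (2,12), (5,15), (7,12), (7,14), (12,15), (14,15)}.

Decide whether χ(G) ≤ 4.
A valid 4-coloring: color 1: [2, 6, 7, 15]; color 2: [5, 12, 14]; color 3: [1].
(χ(G) = 3 ≤ 4.)

Yes, G is 4-colorable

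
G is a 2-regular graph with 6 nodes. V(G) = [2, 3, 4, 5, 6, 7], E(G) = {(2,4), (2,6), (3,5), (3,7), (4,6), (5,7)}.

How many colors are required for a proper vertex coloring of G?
χ(G) = 3

Clique number ω(G) = 3 (lower bound: χ ≥ ω).
The clique on [2, 4, 6] has size 3, forcing χ ≥ 3, and the coloring below uses 3 colors, so χ(G) = 3.
A valid 3-coloring: color 1: [4, 7]; color 2: [5, 6]; color 3: [2, 3].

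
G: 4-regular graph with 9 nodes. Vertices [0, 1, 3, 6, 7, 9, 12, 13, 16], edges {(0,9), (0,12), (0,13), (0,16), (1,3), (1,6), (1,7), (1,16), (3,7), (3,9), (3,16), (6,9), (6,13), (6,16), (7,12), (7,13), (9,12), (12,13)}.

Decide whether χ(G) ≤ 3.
No, G is not 3-colorable

Suppose a proper 3-coloring c exists. The clique [0, 9, 12] takes 3 distinct colors; by symmetry let c(0) = 1, c(9) = 2, c(12) = 3.
- Vertex 13: neighbors [0, 12] already have colors [1, 3] ⇒ c(13) = 2.
- Vertex 7: neighbors [13, 12] already have colors [2, 3] ⇒ c(7) = 1.
- Vertex 3: neighbors [7, 9] already have colors [1, 2] ⇒ c(3) = 3.
- Vertex 1: neighbors [7, 3] already have colors [1, 3] ⇒ c(1) = 2.
- Vertex 16: neighbors [0, 1, 3] already have colors [1, 2, 3] — all 3 colors blocked. Contradiction.
The forced assignments end in a contradiction, so G has no proper 3-coloring (χ ≥ 4).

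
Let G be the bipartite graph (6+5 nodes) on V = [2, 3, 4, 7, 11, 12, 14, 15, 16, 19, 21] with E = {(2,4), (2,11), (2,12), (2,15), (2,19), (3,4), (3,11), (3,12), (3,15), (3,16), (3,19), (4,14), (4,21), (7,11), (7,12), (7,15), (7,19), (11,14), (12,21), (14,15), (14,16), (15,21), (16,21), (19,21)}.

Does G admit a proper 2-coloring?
A valid 2-coloring: color 1: [2, 3, 7, 14, 21]; color 2: [4, 11, 12, 15, 16, 19].
(χ(G) = 2 ≤ 2.)

Yes, G is 2-colorable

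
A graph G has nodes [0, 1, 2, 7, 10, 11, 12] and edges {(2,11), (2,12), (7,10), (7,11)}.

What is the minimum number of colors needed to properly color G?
Clique number ω(G) = 2 (lower bound: χ ≥ ω).
The graph is bipartite (no odd cycle), so 2 colors suffice: χ(G) = 2.
A valid 2-coloring: color 1: [0, 1, 2, 7]; color 2: [10, 11, 12].

χ(G) = 2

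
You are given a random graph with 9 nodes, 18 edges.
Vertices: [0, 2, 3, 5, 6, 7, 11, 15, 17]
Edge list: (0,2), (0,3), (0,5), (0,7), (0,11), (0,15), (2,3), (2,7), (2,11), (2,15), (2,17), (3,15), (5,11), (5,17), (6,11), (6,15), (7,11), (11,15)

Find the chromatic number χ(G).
χ(G) = 4

Clique number ω(G) = 4 (lower bound: χ ≥ ω).
The clique on [0, 2, 3, 15] has size 4, forcing χ ≥ 4, and the coloring below uses 4 colors, so χ(G) = 4.
A valid 4-coloring: color 1: [3, 11, 17]; color 2: [2, 5, 6]; color 3: [0]; color 4: [7, 15].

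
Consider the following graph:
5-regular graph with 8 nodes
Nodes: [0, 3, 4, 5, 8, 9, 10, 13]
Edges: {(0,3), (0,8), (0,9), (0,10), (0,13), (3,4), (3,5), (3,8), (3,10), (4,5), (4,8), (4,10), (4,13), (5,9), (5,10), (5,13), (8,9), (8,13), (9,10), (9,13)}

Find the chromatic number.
Clique number ω(G) = 4 (lower bound: χ ≥ ω).
The clique on [0, 8, 9, 13] has size 4, forcing χ ≥ 4, and the coloring below uses 4 colors, so χ(G) = 4.
A valid 4-coloring: color 1: [5, 8]; color 2: [3, 9]; color 3: [10, 13]; color 4: [0, 4].

χ(G) = 4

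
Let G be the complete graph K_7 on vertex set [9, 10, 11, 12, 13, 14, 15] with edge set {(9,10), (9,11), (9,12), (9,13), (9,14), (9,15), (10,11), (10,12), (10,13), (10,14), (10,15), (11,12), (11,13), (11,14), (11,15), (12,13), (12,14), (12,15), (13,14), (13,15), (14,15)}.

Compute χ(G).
χ(G) = 7

Clique number ω(G) = 7 (lower bound: χ ≥ ω).
The clique on [9, 10, 11, 12, 13, 14, 15] has size 7, forcing χ ≥ 7, and the coloring below uses 7 colors, so χ(G) = 7.
A valid 7-coloring: color 1: [13]; color 2: [11]; color 3: [12]; color 4: [9]; color 5: [10]; color 6: [15]; color 7: [14].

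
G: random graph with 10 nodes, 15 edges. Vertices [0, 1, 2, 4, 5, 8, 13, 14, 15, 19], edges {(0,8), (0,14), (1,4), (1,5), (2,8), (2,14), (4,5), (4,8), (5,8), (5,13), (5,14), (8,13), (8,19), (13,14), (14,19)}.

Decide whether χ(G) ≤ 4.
Yes, G is 4-colorable

A valid 4-coloring: color 1: [1, 8, 14, 15]; color 2: [0, 2, 5, 19]; color 3: [4, 13].
(χ(G) = 3 ≤ 4.)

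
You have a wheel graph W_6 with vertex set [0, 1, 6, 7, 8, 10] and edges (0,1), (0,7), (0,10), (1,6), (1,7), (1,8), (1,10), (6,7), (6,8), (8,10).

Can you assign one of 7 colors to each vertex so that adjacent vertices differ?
A valid 7-coloring: color 1: [1]; color 2: [7, 10]; color 3: [0, 6]; color 4: [8].
(χ(G) = 4 ≤ 7.)

Yes, G is 7-colorable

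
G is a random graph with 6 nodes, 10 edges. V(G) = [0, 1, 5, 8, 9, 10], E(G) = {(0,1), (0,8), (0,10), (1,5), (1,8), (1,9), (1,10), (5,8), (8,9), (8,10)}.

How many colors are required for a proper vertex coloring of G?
χ(G) = 4

Clique number ω(G) = 4 (lower bound: χ ≥ ω).
The clique on [0, 1, 8, 10] has size 4, forcing χ ≥ 4, and the coloring below uses 4 colors, so χ(G) = 4.
A valid 4-coloring: color 1: [1]; color 2: [8]; color 3: [0, 5, 9]; color 4: [10].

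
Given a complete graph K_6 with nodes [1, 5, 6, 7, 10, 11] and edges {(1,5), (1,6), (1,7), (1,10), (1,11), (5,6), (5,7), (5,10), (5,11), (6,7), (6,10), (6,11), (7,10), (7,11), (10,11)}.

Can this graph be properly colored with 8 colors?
A valid 8-coloring: color 1: [11]; color 2: [10]; color 3: [1]; color 4: [5]; color 5: [6]; color 6: [7].
(χ(G) = 6 ≤ 8.)

Yes, G is 8-colorable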